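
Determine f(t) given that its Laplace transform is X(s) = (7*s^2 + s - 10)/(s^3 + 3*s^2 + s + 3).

Factor the denominator: s^3 + 3*s^2 + s + 3 = (s + 3)*(s^2 + 1).
Partial fraction decomposition gives [5/(s + 3)] + [2*s/(s^2 + 1)] + [-5/(s^2 + 1)].
Invert each term: 5/(s + 3) ↔ 5e^(-3t); 2·s/(s^2 + 1) ↔ 2cos(t); -5·1/(s^2 + 1) ↔ -5sin(t).

f(t) = -5*sin(t) + 2*cos(t) + 5*exp(-3*t)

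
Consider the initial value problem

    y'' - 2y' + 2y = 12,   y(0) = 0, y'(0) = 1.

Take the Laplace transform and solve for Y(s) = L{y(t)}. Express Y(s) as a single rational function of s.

Transform both sides with L{·}.
Using L{y''} = s^2 Y - s·y(0) - y'(0) and L{y'} = sY - y(0), with y(0) = 0, y'(0) = 1, the left side becomes (s^2 - 2*s + 2)Y - (1).
The right side is L{12} = 12/s.
So (s^2 - 2*s + 2)Y = 12/s + (1).
Divide through and combine into a single rational function.

Y(s) = (s + 12)/(s^3 - 2*s^2 + 2*s)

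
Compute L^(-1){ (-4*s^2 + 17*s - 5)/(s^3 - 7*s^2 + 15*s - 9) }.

Factor the denominator: s^3 - 7*s^2 + 15*s - 9 = (s - 3)^2*(s - 1).
Partial fraction decomposition gives [-6/(s - 3)] + [5/(s - 3)^2] + [2/(s - 1)].
Invert each term: -6/(s - 3) ↔ -6e^(3t); 5/(s - 3)^2 ↔ 5t·e^(3t); 2/(s - 1) ↔ 2e^(t).

5*t*exp(3*t) - 6*exp(3*t) + 2*exp(t)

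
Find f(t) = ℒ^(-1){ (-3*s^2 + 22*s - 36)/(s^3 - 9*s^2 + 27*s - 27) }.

f(t) = 3*t^2*exp(3*t)/2 + 4*t*exp(3*t) - 3*exp(3*t)

Factor the denominator: s^3 - 9*s^2 + 27*s - 27 = (s - 3)^3.
Partial fraction decomposition gives [-3/(s - 3)] + [4/(s - 3)^2] + [3/(s - 3)^3].
Invert each term: -3/(s - 3) ↔ -3e^(3t); 4/(s - 3)^2 ↔ 4t·e^(3t); 3/(s - 3)^3 ↔ (3/2)t^2·e^(3t).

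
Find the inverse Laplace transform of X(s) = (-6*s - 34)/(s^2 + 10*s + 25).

-4*t*exp(-5*t) - 6*exp(-5*t)

Factor the denominator: s^2 + 10*s + 25 = (s + 5)^2.
Partial fraction decomposition gives [-6/(s + 5)] + [-4/(s + 5)^2].
Invert each term: -6/(s + 5) ↔ -6e^(-5t); -4/(s + 5)^2 ↔ -4t·e^(-5t).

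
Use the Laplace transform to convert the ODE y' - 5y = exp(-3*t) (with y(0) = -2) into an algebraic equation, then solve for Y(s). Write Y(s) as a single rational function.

Y(s) = (-2*s - 5)/(s^2 - 2*s - 15)

Transform both sides with L{·}.
With L{y'} = sY - y(0) = sY - (-2): the LHS transforms to (s - 5)Y - (-2).
The right side is L{exp(-3*t)} = 1/(s + 3).
So (s - 5)Y = 1/(s + 3) + (-2).
Isolate Y and clear denominators.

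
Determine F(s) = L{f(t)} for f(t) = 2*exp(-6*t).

F(s) = 2/(s + 6)

L{2} = 2/s.
By the first shifting theorem, multiplying by e^(-6t) replaces s with s + 6.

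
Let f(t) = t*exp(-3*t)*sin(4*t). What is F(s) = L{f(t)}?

F(s) = 8*(s + 3)/(s^2 + 6*s + 25)^2

L{sin(4t)} = 4/(s^2 + 16).
Multiplying by e^(-3t) shifts s → s + 3, so L{exp(-3*t)*sin(4*t)} = 4/((s + 3)^2 + 16).
Then apply L{t·g(t)} = -d/ds[G(s)] with G(s) = 4/((s + 3)^2 + 16):
differentiating 1 time and applying the sign gives 8*(s + 3)/(s^2 + 6*s + 25)^2.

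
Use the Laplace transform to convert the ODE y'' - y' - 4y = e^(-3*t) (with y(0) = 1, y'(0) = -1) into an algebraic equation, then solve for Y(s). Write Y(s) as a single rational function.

Y(s) = (s^2 + s - 5)/(s^3 + 2*s^2 - 7*s - 12)

Laplace-transform each side.
With L{y''} = s^2 Y - s·y(0) - y'(0) and L{y'} = sY - y(0), with y(0) = 1, y'(0) = -1: the LHS transforms to (s^2 - s - 4)Y - (s - 2).
The right side is L{e^(-3*t)} = 1/(s + 3).
So (s^2 - s - 4)Y = 1/(s + 3) + (s - 2).
Solve for Y(s) and write it as one ratio of polynomials.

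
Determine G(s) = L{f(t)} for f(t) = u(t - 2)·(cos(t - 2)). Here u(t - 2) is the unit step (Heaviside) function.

G(s) = s*exp(-2*s)/(s^2 + 1)

By the second shifting theorem, L{u(t - c)·g(t - c)} = e^(-cs)·H(s) with c = 2 and H(s) = L{g(t)}.
L{cos(t)} = s/(s^2 + 1).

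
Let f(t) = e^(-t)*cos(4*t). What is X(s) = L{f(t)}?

X(s) = (s + 1)/((s + 1)^2 + 16)

L{cos(4t)} = s/(s^2 + 16).
By the first shifting theorem, multiplying by e^(-t) replaces s with s + 1.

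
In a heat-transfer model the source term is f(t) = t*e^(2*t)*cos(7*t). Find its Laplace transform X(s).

L{cos(7t)} = s/(s^2 + 49).
Multiplying by e^(2t) shifts s → s - 2, so L{e^(2*t)*cos(7*t)} = (s - 2)/((s - 2)^2 + 49).
Then apply L{t·g(t)} = -d/ds[G(s)] with G(s) = (s - 2)/((s - 2)^2 + 49):
differentiating 1 time and applying the sign gives (s - 9)*(s + 5)/(s^2 - 4*s + 53)^2.

X(s) = (s - 9)*(s + 5)/(s^2 - 4*s + 53)^2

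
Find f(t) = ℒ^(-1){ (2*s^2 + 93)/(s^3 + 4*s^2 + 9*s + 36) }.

f(t) = 4*sin(3*t) - 3*cos(3*t) + 5*exp(-4*t)

Factor the denominator: s^3 + 4*s^2 + 9*s + 36 = (s + 4)*(s^2 + 9).
Partial fraction decomposition gives [5/(s + 4)] + [-3*s/(s^2 + 9)] + [12/(s^2 + 9)].
Invert each term: 5/(s + 4) ↔ 5e^(-4t); -3·s/(s^2 + 9) ↔ -3cos(3t); 4·3/(s^2 + 9) ↔ 4sin(3t).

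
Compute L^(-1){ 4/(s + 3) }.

Since L{e^(-3t)} = 1/(s + 3), the inverse is e^(-3*t), scaled by 4.

4*exp(-3*t)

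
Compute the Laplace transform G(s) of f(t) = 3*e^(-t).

G(s) = 3/(s + 1)

L{3} = 3/s.
By the first shifting theorem, multiplying by e^(-t) replaces s with s + 1.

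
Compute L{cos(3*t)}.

L{cos(3t)} = s/(s^2 + 9).

s/(s^2 + 9)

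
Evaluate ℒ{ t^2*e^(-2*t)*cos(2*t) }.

L{cos(2t)} = s/(s^2 + 4).
Multiplying by e^(-2t) shifts s → s + 2, so L{e^(-2*t)*cos(2*t)} = (s + 2)/((s + 2)^2 + 4).
Then apply L{t^2·g(t)} = (-1)^2 d^2/ds^2[G(s)] with G(s) = (s + 2)/((s + 2)^2 + 4):
differentiating 2 times and applying the sign gives 2*(s + 2)*(s^2 + 4*s - 8)/(s^2 + 4*s + 8)^3.

2*(s + 2)*(s^2 + 4*s - 8)/(s^2 + 4*s + 8)^3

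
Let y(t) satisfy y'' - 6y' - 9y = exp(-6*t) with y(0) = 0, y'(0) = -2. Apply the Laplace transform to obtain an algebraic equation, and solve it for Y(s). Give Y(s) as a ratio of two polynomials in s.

Laplace-transform each side.
With L{y''} = s^2 Y - s·y(0) - y'(0) and L{y'} = sY - y(0), with y(0) = 0, y'(0) = -2: the LHS transforms to (s^2 - 6*s - 9)Y - (-2).
The right side is L{exp(-6*t)} = 1/(s + 6).
So (s^2 - 6*s - 9)Y = 1/(s + 6) + (-2).
Divide through and combine into a single rational function.

Y(s) = (-2*s - 11)/(s^3 - 45*s - 54)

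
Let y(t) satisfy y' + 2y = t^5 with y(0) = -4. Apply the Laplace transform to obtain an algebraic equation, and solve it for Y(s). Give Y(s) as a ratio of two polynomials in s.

Y(s) = (-4*s^6 + 120)/(s^7 + 2*s^6)

Apply the Laplace transform to the equation.
The derivative rules (L{y'} = sY - y(0) = sY - (-4)) turn the left side into (s + 2)Y - (-4).
The right side is L{t^5} = 120/s^6.
So (s + 2)Y = 120/s^6 + (-4).
Isolate Y and clear denominators.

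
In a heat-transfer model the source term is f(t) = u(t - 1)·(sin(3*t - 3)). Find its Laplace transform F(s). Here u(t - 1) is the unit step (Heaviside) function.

F(s) = 3*exp(-s)/(s^2 + 9)

By the second shifting theorem, L{u(t - c)·g(t - c)} = e^(-cs)·G(s) with c = 1 and G(s) = L{g(t)}.
L{sin(3t)} = 3/(s^2 + 9).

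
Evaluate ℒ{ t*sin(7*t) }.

L{sin(7t)} = 7/(s^2 + 49).
Then apply L{t·g(t)} = -d/ds[G(s)] with G(s) = 7/(s^2 + 49):
differentiating 1 time and applying the sign gives 14*s/(s^2 + 49)^2.

14*s/(s^2 + 49)^2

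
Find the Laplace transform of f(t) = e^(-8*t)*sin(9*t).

9/((s + 8)^2 + 81)

L{sin(9t)} = 9/(s^2 + 81).
By the first shifting theorem, multiplying by e^(-8t) replaces s with s + 8.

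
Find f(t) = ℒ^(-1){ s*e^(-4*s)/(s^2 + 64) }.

f(t) = Heaviside(t - 4)*(cos(8*t - 32))

The factor e^(-4s) signals a time shift by c = 4 (second shifting theorem).
L{cos(8t)} = s/(s^2 + 64), so L^-1{s/(s^2 + 64)} = cos(8*t).
Hence the inverse is u(t - 4) times that function evaluated at t - 4.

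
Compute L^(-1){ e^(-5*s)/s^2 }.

The factor e^(-5s) signals a time shift by c = 5 (second shifting theorem).
L{t} = 1!/s^2 = 1/s^2, so L^-1{s^(-2)} = t.
Hence the inverse is u(t - 5) times that function evaluated at t - 5.

Heaviside(t - 5)*(t - 5)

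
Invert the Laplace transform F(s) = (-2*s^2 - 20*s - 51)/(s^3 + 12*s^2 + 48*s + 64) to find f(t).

f(t) = -3*t^2*exp(-4*t)/2 - 4*t*exp(-4*t) - 2*exp(-4*t)

Factor the denominator: s^3 + 12*s^2 + 48*s + 64 = (s + 4)^3.
Partial fraction decomposition gives [-2/(s + 4)] + [-4/(s + 4)^2] + [-3/(s + 4)^3].
Invert each term: -2/(s + 4) ↔ -2e^(-4t); -4/(s + 4)^2 ↔ -4t·e^(-4t); -3/(s + 4)^3 ↔ (-3/2)t^2·e^(-4t).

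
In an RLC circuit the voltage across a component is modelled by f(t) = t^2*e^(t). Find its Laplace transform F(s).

F(s) = 2/(s - 1)^3

L{t^2} = 2!/s^3 = 2/s^3.
By the first shifting theorem, multiplying by e^(t) replaces s with s - 1.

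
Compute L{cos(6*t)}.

s/(s^2 + 36)

L{cos(6t)} = s/(s^2 + 36).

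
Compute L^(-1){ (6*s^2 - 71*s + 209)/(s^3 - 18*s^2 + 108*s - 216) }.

-t^2*exp(6*t)/2 + t*exp(6*t) + 6*exp(6*t)

Factor the denominator: s^3 - 18*s^2 + 108*s - 216 = (s - 6)^3.
Partial fraction decomposition gives [6/(s - 6)] + [(s - 6)^(-2)] + [-1/(s - 6)^3].
Invert each term: 6/(s - 6) ↔ 6e^(6t); 1/(s - 6)^2 ↔ t·e^(6t); -1/(s - 6)^3 ↔ (-1/2)t^2·e^(6t).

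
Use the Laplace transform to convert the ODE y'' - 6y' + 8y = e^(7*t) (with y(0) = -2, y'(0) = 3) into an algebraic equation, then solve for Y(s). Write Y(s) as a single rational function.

Take the Laplace transform of both sides.
The derivative rules (L{y''} = s^2 Y - s·y(0) - y'(0) and L{y'} = sY - y(0), with y(0) = -2, y'(0) = 3) turn the left side into (s^2 - 6*s + 8)Y - (-2*s + 15).
The right side is L{e^(7*t)} = 1/(s - 7).
So (s^2 - 6*s + 8)Y = 1/(s - 7) + (-2*s + 15).
Solve for Y(s) and write it as one ratio of polynomials.

Y(s) = (-2*s^2 + 29*s - 104)/(s^3 - 13*s^2 + 50*s - 56)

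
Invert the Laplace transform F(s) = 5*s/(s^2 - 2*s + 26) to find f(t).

Complete the square in the denominator: s^2 - 2*s + 26 = (s - 1)^2 + 5^2.
Split the numerator to match: 5*s = 5·(s - 1) + 1·5.
Invert each term: 5·(s - 1)/((s - 1)^2 + 25) ↔ 5e^(t)cos(5t); 1·5/((s - 1)^2 + 25) ↔ e^(t)sin(5t).

f(t) = exp(t)*sin(5*t) + 5*exp(t)*cos(5*t)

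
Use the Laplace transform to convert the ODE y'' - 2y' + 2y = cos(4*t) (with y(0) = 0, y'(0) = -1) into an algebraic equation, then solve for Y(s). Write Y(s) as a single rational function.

Y(s) = (-s^2 + s - 16)/(s^4 - 2*s^3 + 18*s^2 - 32*s + 32)

Laplace-transform each side.
With L{y''} = s^2 Y - s·y(0) - y'(0) and L{y'} = sY - y(0), with y(0) = 0, y'(0) = -1: the LHS transforms to (s^2 - 2*s + 2)Y - (-1).
The right side is L{cos(4*t)} = s/(s^2 + 16).
So (s^2 - 2*s + 2)Y = s/(s^2 + 16) + (-1).
Divide through and combine into a single rational function.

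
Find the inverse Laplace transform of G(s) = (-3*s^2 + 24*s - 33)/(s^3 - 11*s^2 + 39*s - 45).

-6*t*exp(3*t) + 3*exp(5*t) - 6*exp(3*t)

Factor the denominator: s^3 - 11*s^2 + 39*s - 45 = (s - 5)*(s - 3)^2.
Partial fraction decomposition gives [-6/(s - 3)] + [-6/(s - 3)^2] + [3/(s - 5)].
Invert each term: -6/(s - 3) ↔ -6e^(3t); -6/(s - 3)^2 ↔ -6t·e^(3t); 3/(s - 5) ↔ 3e^(5t).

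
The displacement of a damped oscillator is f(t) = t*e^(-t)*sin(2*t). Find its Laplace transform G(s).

G(s) = 4*(s + 1)/(s^2 + 2*s + 5)^2

L{sin(2t)} = 2/(s^2 + 4).
Multiplying by e^(-t) shifts s → s + 1, so L{e^(-t)*sin(2*t)} = 2/((s + 1)^2 + 4).
Then apply L{t·g(t)} = -d/ds[H(s)] with H(s) = 2/((s + 1)^2 + 4):
differentiating 1 time and applying the sign gives 4*(s + 1)/(s^2 + 2*s + 5)^2.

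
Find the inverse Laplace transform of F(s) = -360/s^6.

Since L{t^5} = 5!/s^6 = 120/s^6, the inverse is t^5, scaled by -3.

-3*t^5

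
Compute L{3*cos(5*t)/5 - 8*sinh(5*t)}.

3*s/(5*(s^2 + 25)) - 40/(s^2 - 25)

Apply the Laplace transform termwise.
(3/5)·[L{cos(5t)} = s/(s^2 + 25)]; (-8)·[L{sinh(5t)} = 5/(s^2 - 25)].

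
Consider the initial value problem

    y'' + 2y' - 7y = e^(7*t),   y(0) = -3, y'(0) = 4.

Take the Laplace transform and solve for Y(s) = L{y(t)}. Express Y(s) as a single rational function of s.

Transform both sides with L{·}.
Using L{y''} = s^2 Y - s·y(0) - y'(0) and L{y'} = sY - y(0), with y(0) = -3, y'(0) = 4, the left side becomes (s^2 + 2*s - 7)Y - (-3*s - 2).
The right side is L{e^(7*t)} = 1/(s - 7).
So (s^2 + 2*s - 7)Y = 1/(s - 7) + (-3*s - 2).
Solve for Y(s) and write it as one ratio of polynomials.

Y(s) = (-3*s^2 + 19*s + 15)/(s^3 - 5*s^2 - 21*s + 49)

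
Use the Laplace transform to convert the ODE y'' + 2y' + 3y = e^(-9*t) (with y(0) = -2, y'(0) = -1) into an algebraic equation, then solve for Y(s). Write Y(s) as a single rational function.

Y(s) = (-2*s^2 - 23*s - 44)/(s^3 + 11*s^2 + 21*s + 27)

Transform both sides with L{·}.
With L{y''} = s^2 Y - s·y(0) - y'(0) and L{y'} = sY - y(0), with y(0) = -2, y'(0) = -1: the LHS transforms to (s^2 + 2*s + 3)Y - (-2*s - 5).
The right side is L{e^(-9*t)} = 1/(s + 9).
So (s^2 + 2*s + 3)Y = 1/(s + 9) + (-2*s - 5).
Solve for Y(s) and write it as one ratio of polynomials.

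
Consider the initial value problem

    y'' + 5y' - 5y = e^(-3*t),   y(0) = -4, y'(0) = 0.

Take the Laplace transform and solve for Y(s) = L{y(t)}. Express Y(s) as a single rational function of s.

Take the Laplace transform of both sides.
Using L{y''} = s^2 Y - s·y(0) - y'(0) and L{y'} = sY - y(0), with y(0) = -4, y'(0) = 0, the left side becomes (s^2 + 5*s - 5)Y - (-4*s - 20).
The right side is L{e^(-3*t)} = 1/(s + 3).
So (s^2 + 5*s - 5)Y = 1/(s + 3) + (-4*s - 20).
Isolate Y and clear denominators.

Y(s) = (-4*s^2 - 32*s - 59)/(s^3 + 8*s^2 + 10*s - 15)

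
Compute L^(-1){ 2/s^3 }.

t^2

Since L{t^2} = 2!/s^3 = 2/s^3, the inverse is t^2.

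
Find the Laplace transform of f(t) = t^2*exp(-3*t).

2/(s + 3)^3

L{e^(-3t)} = 1/(s + 3).
Then apply L{t^2·g(t)} = (-1)^2 d^2/ds^2[G(s)] with G(s) = 1/(s + 3):
differentiating 2 times and applying the sign gives 2/(s + 3)^3.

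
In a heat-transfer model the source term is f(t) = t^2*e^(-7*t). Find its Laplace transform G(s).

L{e^(-7t)} = 1/(s + 7).
Then apply L{t^2·g(t)} = (-1)^2 d^2/ds^2[H(s)] with H(s) = 1/(s + 7):
differentiating 2 times and applying the sign gives 2/(s + 7)^3.

G(s) = 2/(s + 7)^3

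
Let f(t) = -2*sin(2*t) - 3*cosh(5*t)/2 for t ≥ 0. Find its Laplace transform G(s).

The transform is linear, so treat each term independently.
(-3/2)·[L{cosh(5t)} = s/(s^2 - 25)]; (-2)·[L{sin(2t)} = 2/(s^2 + 4)].

G(s) = -3*s/(2*(s^2 - 25)) - 4/(s^2 + 4)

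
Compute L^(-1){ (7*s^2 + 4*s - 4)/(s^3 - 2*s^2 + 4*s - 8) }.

Factor the denominator: s^3 - 2*s^2 + 4*s - 8 = (s - 2)*(s^2 + 4).
Partial fraction decomposition gives [4/(s - 2)] + [3*s/(s^2 + 4)] + [10/(s^2 + 4)].
Invert each term: 4/(s - 2) ↔ 4e^(2t); 3·s/(s^2 + 4) ↔ 3cos(2t); 5·2/(s^2 + 4) ↔ 5sin(2t).

4*exp(2*t) + 5*sin(2*t) + 3*cos(2*t)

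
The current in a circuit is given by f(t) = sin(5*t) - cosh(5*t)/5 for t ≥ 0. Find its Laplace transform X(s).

X(s) = -s/(5*(s^2 - 25)) + 5/(s^2 + 25)

By linearity of the Laplace transform, transform each term separately.
(-1/5)·[L{cosh(5t)} = s/(s^2 - 25)]; L{sin(5t)} = 5/(s^2 + 25).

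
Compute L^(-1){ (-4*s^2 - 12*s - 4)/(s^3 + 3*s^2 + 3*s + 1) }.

Factor the denominator: s^3 + 3*s^2 + 3*s + 1 = (s + 1)^3.
Partial fraction decomposition gives [-4/(s + 1)] + [-4/(s + 1)^2] + [4/(s + 1)^3].
Invert each term: -4/(s + 1) ↔ -4e^(-t); -4/(s + 1)^2 ↔ -4t·e^(-t); 4/(s + 1)^3 ↔ (2)t^2·e^(-t).

2*t^2*exp(-t) - 4*t*exp(-t) - 4*exp(-t)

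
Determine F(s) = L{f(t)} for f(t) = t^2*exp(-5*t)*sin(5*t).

F(s) = 10*(3*s^2 + 30*s + 50)/(s^2 + 10*s + 50)^3

L{sin(5t)} = 5/(s^2 + 25).
Multiplying by e^(-5t) shifts s → s + 5, so L{exp(-5*t)*sin(5*t)} = 5/((s + 5)^2 + 25).
Then apply L{t^2·g(t)} = (-1)^2 d^2/ds^2[G(s)] with G(s) = 5/((s + 5)^2 + 25):
differentiating 2 times and applying the sign gives 10*(3*s^2 + 30*s + 50)/(s^2 + 10*s + 50)^3.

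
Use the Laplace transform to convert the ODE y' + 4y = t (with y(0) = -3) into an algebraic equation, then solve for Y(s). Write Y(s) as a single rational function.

Take the Laplace transform of both sides.
With L{y'} = sY - y(0) = sY - (-3): the LHS transforms to (s + 4)Y - (-3).
The right side is L{t} = s^(-2).
So (s + 4)Y = s^(-2) + (-3).
Isolate Y and clear denominators.

Y(s) = (-3*s^2 + 1)/(s^3 + 4*s^2)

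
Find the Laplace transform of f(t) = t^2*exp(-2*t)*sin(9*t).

L{sin(9t)} = 9/(s^2 + 81).
Multiplying by e^(-2t) shifts s → s + 2, so L{exp(-2*t)*sin(9*t)} = 9/((s + 2)^2 + 81).
Then apply L{t^2·g(t)} = (-1)^2 d^2/ds^2[H(s)] with H(s) = 9/((s + 2)^2 + 81):
differentiating 2 times and applying the sign gives 54*(s^2 + 4*s - 23)/(s^2 + 4*s + 85)^3.

54*(s^2 + 4*s - 23)/(s^2 + 4*s + 85)^3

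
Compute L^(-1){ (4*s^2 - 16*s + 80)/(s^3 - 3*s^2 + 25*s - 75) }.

2*exp(3*t) - 2*sin(5*t) + 2*cos(5*t)

Factor the denominator: s^3 - 3*s^2 + 25*s - 75 = (s - 3)*(s^2 + 25).
Partial fraction decomposition gives [2/(s - 3)] + [2*s/(s^2 + 25)] + [-10/(s^2 + 25)].
Invert each term: 2/(s - 3) ↔ 2e^(3t); 2·s/(s^2 + 25) ↔ 2cos(5t); -2·5/(s^2 + 25) ↔ -2sin(5t).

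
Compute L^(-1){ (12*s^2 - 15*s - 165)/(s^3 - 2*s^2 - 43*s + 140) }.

Factor the denominator: s^3 - 2*s^2 - 43*s + 140 = (s - 5)*(s - 4)*(s + 7).
Partial fraction decomposition gives [5/(s - 5)] + [4/(s + 7)] + [3/(s - 4)].
Invert each term: 5/(s - 5) ↔ 5e^(5t); 4/(s + 7) ↔ 4e^(-7t); 3/(s - 4) ↔ 3e^(4t).

5*exp(5*t) + 3*exp(4*t) + 4*exp(-7*t)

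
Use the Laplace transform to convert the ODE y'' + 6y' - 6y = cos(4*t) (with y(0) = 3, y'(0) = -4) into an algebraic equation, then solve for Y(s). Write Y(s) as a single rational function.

Y(s) = (3*s^3 + 14*s^2 + 49*s + 224)/(s^4 + 6*s^3 + 10*s^2 + 96*s - 96)

Take the Laplace transform of both sides.
With L{y''} = s^2 Y - s·y(0) - y'(0) and L{y'} = sY - y(0), with y(0) = 3, y'(0) = -4: the LHS transforms to (s^2 + 6*s - 6)Y - (3*s + 14).
The right side is L{cos(4*t)} = s/(s^2 + 16).
So (s^2 + 6*s - 6)Y = s/(s^2 + 16) + (3*s + 14).
Isolate Y and clear denominators.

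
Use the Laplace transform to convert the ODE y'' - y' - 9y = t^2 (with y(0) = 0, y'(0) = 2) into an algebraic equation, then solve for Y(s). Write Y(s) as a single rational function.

Y(s) = (2*s^3 + 2)/(s^5 - s^4 - 9*s^3)

Apply the Laplace transform to the equation.
Using L{y''} = s^2 Y - s·y(0) - y'(0) and L{y'} = sY - y(0), with y(0) = 0, y'(0) = 2, the left side becomes (s^2 - s - 9)Y - (2).
The right side is L{t^2} = 2/s^3.
So (s^2 - s - 9)Y = 2/s^3 + (2).
Isolate Y and clear denominators.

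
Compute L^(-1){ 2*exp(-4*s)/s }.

Heaviside(t - 4)*(2)

The factor e^(-4s) signals a time shift by c = 4 (second shifting theorem).
L{2} = 2/s, so L^-1{2/s} = 2.
Hence the inverse is u(t - 4) times that function evaluated at t - 4.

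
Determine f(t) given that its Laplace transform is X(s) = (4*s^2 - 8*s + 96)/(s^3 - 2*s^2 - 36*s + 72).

f(t) = 4*exp(6*t) - 3*exp(2*t) + 3*exp(-6*t)

Factor the denominator: s^3 - 2*s^2 - 36*s + 72 = (s - 6)*(s - 2)*(s + 6).
Partial fraction decomposition gives [3/(s + 6)] + [-3/(s - 2)] + [4/(s - 6)].
Invert each term: 3/(s + 6) ↔ 3e^(-6t); -3/(s - 2) ↔ -3e^(2t); 4/(s - 6) ↔ 4e^(6t).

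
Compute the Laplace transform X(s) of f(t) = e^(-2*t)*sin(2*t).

X(s) = 2/((s + 2)^2 + 4)

L{sin(2t)} = 2/(s^2 + 4).
By the first shifting theorem, multiplying by e^(-2t) replaces s with s + 2.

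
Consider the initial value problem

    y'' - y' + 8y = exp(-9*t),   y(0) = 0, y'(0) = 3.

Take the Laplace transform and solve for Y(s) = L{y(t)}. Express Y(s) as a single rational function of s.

Take the Laplace transform of both sides.
Using L{y''} = s^2 Y - s·y(0) - y'(0) and L{y'} = sY - y(0), with y(0) = 0, y'(0) = 3, the left side becomes (s^2 - s + 8)Y - (3).
The right side is L{exp(-9*t)} = 1/(s + 9).
So (s^2 - s + 8)Y = 1/(s + 9) + (3).
Divide through and combine into a single rational function.

Y(s) = (3*s + 28)/(s^3 + 8*s^2 - s + 72)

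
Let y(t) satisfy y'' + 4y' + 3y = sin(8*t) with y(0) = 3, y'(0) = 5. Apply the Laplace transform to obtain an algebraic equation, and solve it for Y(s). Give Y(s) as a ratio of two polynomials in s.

Laplace-transform each side.
With L{y''} = s^2 Y - s·y(0) - y'(0) and L{y'} = sY - y(0), with y(0) = 3, y'(0) = 5: the LHS transforms to (s^2 + 4*s + 3)Y - (3*s + 17).
The right side is L{sin(8*t)} = 8/(s^2 + 64).
So (s^2 + 4*s + 3)Y = 8/(s^2 + 64) + (3*s + 17).
Isolate Y and clear denominators.

Y(s) = (3*s^3 + 17*s^2 + 192*s + 1096)/(s^4 + 4*s^3 + 67*s^2 + 256*s + 192)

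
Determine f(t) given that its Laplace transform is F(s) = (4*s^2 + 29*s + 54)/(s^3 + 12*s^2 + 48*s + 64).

Factor the denominator: s^3 + 12*s^2 + 48*s + 64 = (s + 4)^3.
Partial fraction decomposition gives [4/(s + 4)] + [-3/(s + 4)^2] + [2/(s + 4)^3].
Invert each term: 4/(s + 4) ↔ 4e^(-4t); -3/(s + 4)^2 ↔ -3t·e^(-4t); 2/(s + 4)^3 ↔ (1)t^2·e^(-4t).

f(t) = t^2*exp(-4*t) - 3*t*exp(-4*t) + 4*exp(-4*t)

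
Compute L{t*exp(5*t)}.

L{t} = 1!/s^2 = 1/s^2.
By the first shifting theorem, multiplying by e^(5t) replaces s with s - 5.

(s - 5)^(-2)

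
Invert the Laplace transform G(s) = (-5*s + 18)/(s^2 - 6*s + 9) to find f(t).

Factor the denominator: s^2 - 6*s + 9 = (s - 3)^2.
Partial fraction decomposition gives [-5/(s - 3)] + [3/(s - 3)^2].
Invert each term: -5/(s - 3) ↔ -5e^(3t); 3/(s - 3)^2 ↔ 3t·e^(3t).

f(t) = 3*t*exp(3*t) - 5*exp(3*t)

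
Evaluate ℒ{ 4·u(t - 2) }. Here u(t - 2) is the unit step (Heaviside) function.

By the second shifting theorem, L{u(t - c)·g(t - c)} = e^(-cs)·H(s) with c = 2 and H(s) = L{g(t)}.
L{4} = 4/s.

4*exp(-2*s)/s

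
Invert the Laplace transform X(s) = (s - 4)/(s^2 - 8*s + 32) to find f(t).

Rewrite the denominator: s^2 - 8*s + 32 = (s - 4)^2 + 16.
The form in (s - 4) signals a first-shifting-theorem factor e^(4t).
Since L{cos(4t)} = s/(s^2 + 16), the inverse is exp(4*t)*cos(4*t).

f(t) = exp(4*t)*cos(4*t)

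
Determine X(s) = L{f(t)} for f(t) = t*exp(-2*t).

L{e^(-2t)} = 1/(s + 2).
Then apply L{t·g(t)} = -d/ds[G(s)] with G(s) = 1/(s + 2):
differentiating 1 time and applying the sign gives (s + 2)^(-2).

X(s) = (s + 2)^(-2)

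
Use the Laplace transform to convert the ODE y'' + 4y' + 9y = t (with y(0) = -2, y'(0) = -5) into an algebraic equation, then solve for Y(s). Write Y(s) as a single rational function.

Transform both sides with L{·}.
Using L{y''} = s^2 Y - s·y(0) - y'(0) and L{y'} = sY - y(0), with y(0) = -2, y'(0) = -5, the left side becomes (s^2 + 4*s + 9)Y - (-2*s - 13).
The right side is L{t} = s^(-2).
So (s^2 + 4*s + 9)Y = s^(-2) + (-2*s - 13).
Isolate Y and clear denominators.

Y(s) = (-2*s^3 - 13*s^2 + 1)/(s^4 + 4*s^3 + 9*s^2)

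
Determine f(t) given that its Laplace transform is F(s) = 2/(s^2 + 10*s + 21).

Rewrite the denominator: s^2 + 10*s + 21 = (s + 5)^2 - 4.
The form in (s + 5) signals a first-shifting-theorem factor e^(-5t).
Since L{sinh(2t)} = 2/(s^2 - 4), the inverse is e^(-5*t)*sinh(2*t).

f(t) = exp(-5*t)*sinh(2*t)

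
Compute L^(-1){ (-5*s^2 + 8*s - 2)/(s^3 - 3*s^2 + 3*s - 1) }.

Factor the denominator: s^3 - 3*s^2 + 3*s - 1 = (s - 1)^3.
Partial fraction decomposition gives [-5/(s - 1)] + [-2/(s - 1)^2] + [(s - 1)^(-3)].
Invert each term: -5/(s - 1) ↔ -5e^(t); -2/(s - 1)^2 ↔ -2t·e^(t); 1/(s - 1)^3 ↔ (1/2)t^2·e^(t).

t^2*exp(t)/2 - 2*t*exp(t) - 5*exp(t)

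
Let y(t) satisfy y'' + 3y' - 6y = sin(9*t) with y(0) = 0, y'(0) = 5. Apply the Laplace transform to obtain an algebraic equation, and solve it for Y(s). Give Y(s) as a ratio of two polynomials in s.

Y(s) = (5*s^2 + 414)/(s^4 + 3*s^3 + 75*s^2 + 243*s - 486)

Apply the Laplace transform to the equation.
Using L{y''} = s^2 Y - s·y(0) - y'(0) and L{y'} = sY - y(0), with y(0) = 0, y'(0) = 5, the left side becomes (s^2 + 3*s - 6)Y - (5).
The right side is L{sin(9*t)} = 9/(s^2 + 81).
So (s^2 + 3*s - 6)Y = 9/(s^2 + 81) + (5).
Divide through and combine into a single rational function.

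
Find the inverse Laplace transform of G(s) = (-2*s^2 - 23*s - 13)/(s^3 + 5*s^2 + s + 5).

-3*sin(t) - 4*cos(t) + 2*exp(-5*t)

Factor the denominator: s^3 + 5*s^2 + s + 5 = (s + 5)*(s^2 + 1).
Partial fraction decomposition gives [2/(s + 5)] + [-4*s/(s^2 + 1)] + [-3/(s^2 + 1)].
Invert each term: 2/(s + 5) ↔ 2e^(-5t); -4·s/(s^2 + 1) ↔ -4cos(t); -3·1/(s^2 + 1) ↔ -3sin(t).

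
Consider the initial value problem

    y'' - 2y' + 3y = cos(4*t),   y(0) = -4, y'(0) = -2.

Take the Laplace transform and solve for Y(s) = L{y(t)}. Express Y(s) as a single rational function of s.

Y(s) = (-4*s^3 + 6*s^2 - 63*s + 96)/(s^4 - 2*s^3 + 19*s^2 - 32*s + 48)

Take the Laplace transform of both sides.
The derivative rules (L{y''} = s^2 Y - s·y(0) - y'(0) and L{y'} = sY - y(0), with y(0) = -4, y'(0) = -2) turn the left side into (s^2 - 2*s + 3)Y - (-4*s + 6).
The right side is L{cos(4*t)} = s/(s^2 + 16).
So (s^2 - 2*s + 3)Y = s/(s^2 + 16) + (-4*s + 6).
Isolate Y and clear denominators.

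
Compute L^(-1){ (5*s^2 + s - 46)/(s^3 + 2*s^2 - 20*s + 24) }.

-3*t*exp(2*t) + 3*exp(2*t) + 2*exp(-6*t)

Factor the denominator: s^3 + 2*s^2 - 20*s + 24 = (s - 2)^2*(s + 6).
Partial fraction decomposition gives [3/(s - 2)] + [-3/(s - 2)^2] + [2/(s + 6)].
Invert each term: 3/(s - 2) ↔ 3e^(2t); -3/(s - 2)^2 ↔ -3t·e^(2t); 2/(s + 6) ↔ 2e^(-6t).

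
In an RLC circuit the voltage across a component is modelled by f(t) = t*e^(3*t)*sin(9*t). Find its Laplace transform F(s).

L{sin(9t)} = 9/(s^2 + 81).
Multiplying by e^(3t) shifts s → s - 3, so L{e^(3*t)*sin(9*t)} = 9/((s - 3)^2 + 81).
Then apply L{t·g(t)} = -d/ds[G(s)] with G(s) = 9/((s - 3)^2 + 81):
differentiating 1 time and applying the sign gives 18*(s - 3)/(s^2 - 6*s + 90)^2.

F(s) = 18*(s - 3)/(s^2 - 6*s + 90)^2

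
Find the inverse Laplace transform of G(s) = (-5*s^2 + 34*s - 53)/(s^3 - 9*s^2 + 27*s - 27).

Factor the denominator: s^3 - 9*s^2 + 27*s - 27 = (s - 3)^3.
Partial fraction decomposition gives [-5/(s - 3)] + [4/(s - 3)^2] + [4/(s - 3)^3].
Invert each term: -5/(s - 3) ↔ -5e^(3t); 4/(s - 3)^2 ↔ 4t·e^(3t); 4/(s - 3)^3 ↔ (2)t^2·e^(3t).

2*t^2*exp(3*t) + 4*t*exp(3*t) - 5*exp(3*t)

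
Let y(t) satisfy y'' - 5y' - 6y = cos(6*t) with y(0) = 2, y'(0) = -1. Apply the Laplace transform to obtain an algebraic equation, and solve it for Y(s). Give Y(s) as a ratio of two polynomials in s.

Transform both sides with L{·}.
The derivative rules (L{y''} = s^2 Y - s·y(0) - y'(0) and L{y'} = sY - y(0), with y(0) = 2, y'(0) = -1) turn the left side into (s^2 - 5*s - 6)Y - (2*s - 11).
The right side is L{cos(6*t)} = s/(s^2 + 36).
So (s^2 - 5*s - 6)Y = s/(s^2 + 36) + (2*s - 11).
Divide through and combine into a single rational function.

Y(s) = (2*s^3 - 11*s^2 + 73*s - 396)/(s^4 - 5*s^3 + 30*s^2 - 180*s - 216)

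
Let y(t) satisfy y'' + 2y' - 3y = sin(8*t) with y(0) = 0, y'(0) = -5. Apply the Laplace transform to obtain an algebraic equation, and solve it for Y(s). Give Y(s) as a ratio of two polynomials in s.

Take the Laplace transform of both sides.
Using L{y''} = s^2 Y - s·y(0) - y'(0) and L{y'} = sY - y(0), with y(0) = 0, y'(0) = -5, the left side becomes (s^2 + 2*s - 3)Y - (-5).
The right side is L{sin(8*t)} = 8/(s^2 + 64).
So (s^2 + 2*s - 3)Y = 8/(s^2 + 64) + (-5).
Divide through and combine into a single rational function.

Y(s) = (-5*s^2 - 312)/(s^4 + 2*s^3 + 61*s^2 + 128*s - 192)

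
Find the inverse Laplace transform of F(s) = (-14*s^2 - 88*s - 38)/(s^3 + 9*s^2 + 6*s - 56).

-5*exp(2*t) - 5*exp(-4*t) - 4*exp(-7*t)

Factor the denominator: s^3 + 9*s^2 + 6*s - 56 = (s - 2)*(s + 4)*(s + 7).
Partial fraction decomposition gives [-4/(s + 7)] + [-5/(s - 2)] + [-5/(s + 4)].
Invert each term: -4/(s + 7) ↔ -4e^(-7t); -5/(s - 2) ↔ -5e^(2t); -5/(s + 4) ↔ -5e^(-4t).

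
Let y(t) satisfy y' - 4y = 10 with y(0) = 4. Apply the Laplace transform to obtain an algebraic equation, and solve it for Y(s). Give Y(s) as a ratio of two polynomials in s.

Transform both sides with L{·}.
The derivative rules (L{y'} = sY - y(0) = sY - 4) turn the left side into (s - 4)Y - (4).
The right side is L{10} = 10/s.
So (s - 4)Y = 10/s + (4).
Divide through and combine into a single rational function.

Y(s) = (4*s + 10)/(s^2 - 4*s)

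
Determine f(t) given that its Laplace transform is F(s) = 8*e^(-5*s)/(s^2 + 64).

f(t) = Heaviside(t - 5)*(sin(8*t - 40))

The factor e^(-5s) signals a time shift by c = 5 (second shifting theorem).
L{sin(8t)} = 8/(s^2 + 64), so L^-1{8/(s^2 + 64)} = sin(8*t).
Hence the inverse is u(t - 5) times that function evaluated at t - 5.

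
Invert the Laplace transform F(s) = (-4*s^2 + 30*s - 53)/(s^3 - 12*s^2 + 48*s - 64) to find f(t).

Factor the denominator: s^3 - 12*s^2 + 48*s - 64 = (s - 4)^3.
Partial fraction decomposition gives [-4/(s - 4)] + [-2/(s - 4)^2] + [3/(s - 4)^3].
Invert each term: -4/(s - 4) ↔ -4e^(4t); -2/(s - 4)^2 ↔ -2t·e^(4t); 3/(s - 4)^3 ↔ (3/2)t^2·e^(4t).

f(t) = 3*t^2*exp(4*t)/2 - 2*t*exp(4*t) - 4*exp(4*t)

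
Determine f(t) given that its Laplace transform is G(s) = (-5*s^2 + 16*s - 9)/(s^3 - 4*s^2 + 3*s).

Factor the denominator: s^3 - 4*s^2 + 3*s = s*(s - 3)*(s - 1).
Partial fraction decomposition gives [-3/s] + [-1/(s - 3)] + [-1/(s - 1)].
Invert each term: -3/(s - 0) ↔ -3e^(0t); -1/(s - 3) ↔ -e^(3t); -1/(s - 1) ↔ -e^(t).

f(t) = -exp(3*t) - exp(t) - 3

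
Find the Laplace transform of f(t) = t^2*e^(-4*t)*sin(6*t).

36*(s^2 + 8*s + 4)/(s^2 + 8*s + 52)^3

L{sin(6t)} = 6/(s^2 + 36).
Multiplying by e^(-4t) shifts s → s + 4, so L{e^(-4*t)*sin(6*t)} = 6/((s + 4)^2 + 36).
Then apply L{t^2·g(t)} = (-1)^2 d^2/ds^2[G(s)] with G(s) = 6/((s + 4)^2 + 36):
differentiating 2 times and applying the sign gives 36*(s^2 + 8*s + 4)/(s^2 + 8*s + 52)^3.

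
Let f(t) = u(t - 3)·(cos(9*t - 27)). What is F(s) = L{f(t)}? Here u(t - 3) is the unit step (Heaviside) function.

F(s) = s*exp(-3*s)/(s^2 + 81)

By the second shifting theorem, L{u(t - c)·g(t - c)} = e^(-cs)·G(s) with c = 3 and G(s) = L{g(t)}.
L{cos(9t)} = s/(s^2 + 81).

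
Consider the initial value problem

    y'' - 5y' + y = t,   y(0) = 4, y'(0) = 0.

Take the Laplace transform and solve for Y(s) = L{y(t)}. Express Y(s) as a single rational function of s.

Y(s) = (4*s^3 - 20*s^2 + 1)/(s^4 - 5*s^3 + s^2)

Take the Laplace transform of both sides.
With L{y''} = s^2 Y - s·y(0) - y'(0) and L{y'} = sY - y(0), with y(0) = 4, y'(0) = 0: the LHS transforms to (s^2 - 5*s + 1)Y - (4*s - 20).
The right side is L{t} = s^(-2).
So (s^2 - 5*s + 1)Y = s^(-2) + (4*s - 20).
Isolate Y and clear denominators.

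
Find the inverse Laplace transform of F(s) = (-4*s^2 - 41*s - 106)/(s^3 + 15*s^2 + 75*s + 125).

Factor the denominator: s^3 + 15*s^2 + 75*s + 125 = (s + 5)^3.
Partial fraction decomposition gives [-4/(s + 5)] + [-1/(s + 5)^2] + [-1/(s + 5)^3].
Invert each term: -4/(s + 5) ↔ -4e^(-5t); -1/(s + 5)^2 ↔ -t·e^(-5t); -1/(s + 5)^3 ↔ (-1/2)t^2·e^(-5t).

-t^2*exp(-5*t)/2 - t*exp(-5*t) - 4*exp(-5*t)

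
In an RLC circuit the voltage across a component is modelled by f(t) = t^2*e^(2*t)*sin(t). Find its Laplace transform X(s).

L{sin(t)} = 1/(s^2 + 1).
Multiplying by e^(2t) shifts s → s - 2, so L{e^(2*t)*sin(t)} = 1/((s - 2)^2 + 1).
Then apply L{t^2·g(t)} = (-1)^2 d^2/ds^2[G(s)] with G(s) = 1/((s - 2)^2 + 1):
differentiating 2 times and applying the sign gives 2*(3*s^2 - 12*s + 11)/(s^2 - 4*s + 5)^3.

X(s) = 2*(3*s^2 - 12*s + 11)/(s^2 - 4*s + 5)^3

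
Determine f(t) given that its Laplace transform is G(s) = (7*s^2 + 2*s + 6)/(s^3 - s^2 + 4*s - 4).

Factor the denominator: s^3 - s^2 + 4*s - 4 = (s - 1)*(s^2 + 4).
Partial fraction decomposition gives [3/(s - 1)] + [4*s/(s^2 + 4)] + [6/(s^2 + 4)].
Invert each term: 3/(s - 1) ↔ 3e^(t); 4·s/(s^2 + 4) ↔ 4cos(2t); 3·2/(s^2 + 4) ↔ 3sin(2t).

f(t) = 3*exp(t) + 3*sin(2*t) + 4*cos(2*t)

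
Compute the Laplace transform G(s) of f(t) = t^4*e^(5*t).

G(s) = 24/(s - 5)^5

L{t^4} = 4!/s^5 = 24/s^5.
By the first shifting theorem, multiplying by e^(5t) replaces s with s - 5.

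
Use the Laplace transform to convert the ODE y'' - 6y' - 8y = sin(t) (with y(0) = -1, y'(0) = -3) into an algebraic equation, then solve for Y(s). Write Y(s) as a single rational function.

Y(s) = (-s^3 + 3*s^2 - s + 4)/(s^4 - 6*s^3 - 7*s^2 - 6*s - 8)

Transform both sides with L{·}.
Using L{y''} = s^2 Y - s·y(0) - y'(0) and L{y'} = sY - y(0), with y(0) = -1, y'(0) = -3, the left side becomes (s^2 - 6*s - 8)Y - (-s + 3).
The right side is L{sin(t)} = 1/(s^2 + 1).
So (s^2 - 6*s - 8)Y = 1/(s^2 + 1) + (-s + 3).
Isolate Y and clear denominators.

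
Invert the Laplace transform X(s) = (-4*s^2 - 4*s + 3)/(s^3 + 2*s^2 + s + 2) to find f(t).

Factor the denominator: s^3 + 2*s^2 + s + 2 = (s + 2)*(s^2 + 1).
Partial fraction decomposition gives [-1/(s + 2)] + [-3*s/(s^2 + 1)] + [2/(s^2 + 1)].
Invert each term: -1/(s + 2) ↔ -e^(-2t); -3·s/(s^2 + 1) ↔ -3cos(t); 2·1/(s^2 + 1) ↔ 2sin(t).

f(t) = 2*sin(t) - 3*cos(t) - exp(-2*t)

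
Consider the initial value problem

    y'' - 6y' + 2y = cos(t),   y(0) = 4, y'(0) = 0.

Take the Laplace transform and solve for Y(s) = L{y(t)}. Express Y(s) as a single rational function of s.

Y(s) = (4*s^3 - 24*s^2 + 5*s - 24)/(s^4 - 6*s^3 + 3*s^2 - 6*s + 2)

Apply the Laplace transform to the equation.
The derivative rules (L{y''} = s^2 Y - s·y(0) - y'(0) and L{y'} = sY - y(0), with y(0) = 4, y'(0) = 0) turn the left side into (s^2 - 6*s + 2)Y - (4*s - 24).
The right side is L{cos(t)} = s/(s^2 + 1).
So (s^2 - 6*s + 2)Y = s/(s^2 + 1) + (4*s - 24).
Solve for Y(s) and write it as one ratio of polynomials.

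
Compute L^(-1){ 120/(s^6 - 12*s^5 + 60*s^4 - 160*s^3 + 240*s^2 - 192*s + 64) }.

t^5*exp(2*t)

Rewrite the denominator: s^6 - 12*s^5 + 60*s^4 - 160*s^3 + 240*s^2 - 192*s + 64 = (s - 2)^6.
The form in (s - 2) signals a first-shifting-theorem factor e^(2t).
Since L{t^5} = 5!/s^6 = 120/s^6, the inverse is t^5*e^(2*t).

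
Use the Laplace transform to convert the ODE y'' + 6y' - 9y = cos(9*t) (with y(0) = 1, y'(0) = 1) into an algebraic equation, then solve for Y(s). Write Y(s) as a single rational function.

Y(s) = (s^3 + 7*s^2 + 82*s + 567)/(s^4 + 6*s^3 + 72*s^2 + 486*s - 729)

Laplace-transform each side.
Using L{y''} = s^2 Y - s·y(0) - y'(0) and L{y'} = sY - y(0), with y(0) = 1, y'(0) = 1, the left side becomes (s^2 + 6*s - 9)Y - (s + 7).
The right side is L{cos(9*t)} = s/(s^2 + 81).
So (s^2 + 6*s - 9)Y = s/(s^2 + 81) + (s + 7).
Isolate Y and clear denominators.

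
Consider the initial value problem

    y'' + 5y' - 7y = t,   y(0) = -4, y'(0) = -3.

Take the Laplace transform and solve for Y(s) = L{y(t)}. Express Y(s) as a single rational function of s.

Y(s) = (-4*s^3 - 23*s^2 + 1)/(s^4 + 5*s^3 - 7*s^2)

Apply the Laplace transform to the equation.
The derivative rules (L{y''} = s^2 Y - s·y(0) - y'(0) and L{y'} = sY - y(0), with y(0) = -4, y'(0) = -3) turn the left side into (s^2 + 5*s - 7)Y - (-4*s - 23).
The right side is L{t} = s^(-2).
So (s^2 + 5*s - 7)Y = s^(-2) + (-4*s - 23).
Solve for Y(s) and write it as one ratio of polynomials.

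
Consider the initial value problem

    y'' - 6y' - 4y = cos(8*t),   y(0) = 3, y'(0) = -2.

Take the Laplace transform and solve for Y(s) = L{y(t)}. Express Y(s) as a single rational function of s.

Y(s) = (3*s^3 - 20*s^2 + 193*s - 1280)/(s^4 - 6*s^3 + 60*s^2 - 384*s - 256)

Take the Laplace transform of both sides.
With L{y''} = s^2 Y - s·y(0) - y'(0) and L{y'} = sY - y(0), with y(0) = 3, y'(0) = -2: the LHS transforms to (s^2 - 6*s - 4)Y - (3*s - 20).
The right side is L{cos(8*t)} = s/(s^2 + 64).
So (s^2 - 6*s - 4)Y = s/(s^2 + 64) + (3*s - 20).
Isolate Y and clear denominators.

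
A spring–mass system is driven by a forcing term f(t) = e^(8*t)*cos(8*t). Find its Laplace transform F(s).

F(s) = (s - 8)/((s - 8)^2 + 64)

L{cos(8t)} = s/(s^2 + 64).
By the first shifting theorem, multiplying by e^(8t) replaces s with s - 8.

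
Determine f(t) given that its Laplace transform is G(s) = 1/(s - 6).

Since L{e^(6t)} = 1/(s - 6), the inverse is exp(6*t).

f(t) = exp(6*t)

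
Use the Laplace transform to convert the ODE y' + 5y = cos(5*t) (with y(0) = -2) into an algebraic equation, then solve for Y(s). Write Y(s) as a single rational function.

Y(s) = (-2*s^2 + s - 50)/(s^3 + 5*s^2 + 25*s + 125)

Take the Laplace transform of both sides.
The derivative rules (L{y'} = sY - y(0) = sY - (-2)) turn the left side into (s + 5)Y - (-2).
The right side is L{cos(5*t)} = s/(s^2 + 25).
So (s + 5)Y = s/(s^2 + 25) + (-2).
Divide through and combine into a single rational function.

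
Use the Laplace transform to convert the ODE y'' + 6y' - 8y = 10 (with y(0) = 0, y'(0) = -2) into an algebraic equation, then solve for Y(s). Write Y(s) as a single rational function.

Y(s) = (-2*s + 10)/(s^3 + 6*s^2 - 8*s)

Take the Laplace transform of both sides.
Using L{y''} = s^2 Y - s·y(0) - y'(0) and L{y'} = sY - y(0), with y(0) = 0, y'(0) = -2, the left side becomes (s^2 + 6*s - 8)Y - (-2).
The right side is L{10} = 10/s.
So (s^2 + 6*s - 8)Y = 10/s + (-2).
Divide through and combine into a single rational function.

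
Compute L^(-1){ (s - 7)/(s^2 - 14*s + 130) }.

Rewrite the denominator: s^2 - 14*s + 130 = (s - 7)^2 + 81.
The form in (s - 7) signals a first-shifting-theorem factor e^(7t).
Since L{cos(9t)} = s/(s^2 + 81), the inverse is e^(7*t)*cos(9*t).

exp(7*t)*cos(9*t)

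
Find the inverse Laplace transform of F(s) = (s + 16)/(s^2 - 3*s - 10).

3*exp(5*t) - 2*exp(-2*t)

Factor the denominator: s^2 - 3*s - 10 = (s - 5)*(s + 2).
Partial fraction decomposition gives [-2/(s + 2)] + [3/(s - 5)].
Invert each term: -2/(s + 2) ↔ -2e^(-2t); 3/(s - 5) ↔ 3e^(5t).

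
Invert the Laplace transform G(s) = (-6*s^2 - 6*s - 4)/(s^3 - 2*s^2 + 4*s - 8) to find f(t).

Factor the denominator: s^3 - 2*s^2 + 4*s - 8 = (s - 2)*(s^2 + 4).
Partial fraction decomposition gives [-5/(s - 2)] + [-s/(s^2 + 4)] + [-8/(s^2 + 4)].
Invert each term: -5/(s - 2) ↔ -5e^(2t); -1·s/(s^2 + 4) ↔ -cos(2t); -4·2/(s^2 + 4) ↔ -4sin(2t).

f(t) = -5*exp(2*t) - 4*sin(2*t) - cos(2*t)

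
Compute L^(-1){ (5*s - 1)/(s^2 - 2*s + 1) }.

Factor the denominator: s^2 - 2*s + 1 = (s - 1)^2.
Partial fraction decomposition gives [5/(s - 1)] + [4/(s - 1)^2].
Invert each term: 5/(s - 1) ↔ 5e^(t); 4/(s - 1)^2 ↔ 4t·e^(t).

4*t*exp(t) + 5*exp(t)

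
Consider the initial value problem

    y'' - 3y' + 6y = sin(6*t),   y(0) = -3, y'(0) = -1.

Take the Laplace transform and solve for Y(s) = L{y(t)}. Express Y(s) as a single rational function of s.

Y(s) = (-3*s^3 + 8*s^2 - 108*s + 294)/(s^4 - 3*s^3 + 42*s^2 - 108*s + 216)

Transform both sides with L{·}.
The derivative rules (L{y''} = s^2 Y - s·y(0) - y'(0) and L{y'} = sY - y(0), with y(0) = -3, y'(0) = -1) turn the left side into (s^2 - 3*s + 6)Y - (-3*s + 8).
The right side is L{sin(6*t)} = 6/(s^2 + 36).
So (s^2 - 3*s + 6)Y = 6/(s^2 + 36) + (-3*s + 8).
Divide through and combine into a single rational function.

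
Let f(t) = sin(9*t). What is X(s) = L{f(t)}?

L{sin(9t)} = 9/(s^2 + 81).

X(s) = 9/(s^2 + 81)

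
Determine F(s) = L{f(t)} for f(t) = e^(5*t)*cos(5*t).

F(s) = (s - 5)/((s - 5)^2 + 25)

L{cos(5t)} = s/(s^2 + 25).
By the first shifting theorem, multiplying by e^(5t) replaces s with s - 5.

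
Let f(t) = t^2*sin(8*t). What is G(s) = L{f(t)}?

G(s) = 16*(3*s^2 - 64)/(s^2 + 64)^3

L{sin(8t)} = 8/(s^2 + 64).
Then apply L{t^2·g(t)} = (-1)^2 d^2/ds^2[H(s)] with H(s) = 8/(s^2 + 64):
differentiating 2 times and applying the sign gives 16*(3*s^2 - 64)/(s^2 + 64)^3.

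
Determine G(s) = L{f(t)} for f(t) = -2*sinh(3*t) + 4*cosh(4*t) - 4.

G(s) = 4*s/(s^2 - 16) - 6/(s^2 - 9) - 4/s

Apply the Laplace transform termwise.
(-2)·[L{sinh(3t)} = 3/(s^2 - 9)]; (4)·[L{cosh(4t)} = s/(s^2 - 16)]; L{-4} = -4/s.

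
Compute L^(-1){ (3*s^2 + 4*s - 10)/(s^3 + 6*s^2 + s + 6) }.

Factor the denominator: s^3 + 6*s^2 + s + 6 = (s + 6)*(s^2 + 1).
Partial fraction decomposition gives [2/(s + 6)] + [s/(s^2 + 1)] + [-2/(s^2 + 1)].
Invert each term: 2/(s + 6) ↔ 2e^(-6t); 1·s/(s^2 + 1) ↔ cos(t); -2·1/(s^2 + 1) ↔ -2sin(t).

-2*sin(t) + cos(t) + 2*exp(-6*t)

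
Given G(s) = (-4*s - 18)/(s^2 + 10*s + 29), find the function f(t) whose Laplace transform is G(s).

Complete the square in the denominator: s^2 + 10*s + 29 = (s + 5)^2 + 2^2.
Split the numerator to match: -4*s - 18 = -4·(s + 5) + 1·2.
Invert each term: -4·(s + 5)/((s + 5)^2 + 4) ↔ -4e^(-5t)cos(2t); 1·2/((s + 5)^2 + 4) ↔ e^(-5t)sin(2t).

f(t) = exp(-5*t)*sin(2*t) - 4*exp(-5*t)*cos(2*t)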